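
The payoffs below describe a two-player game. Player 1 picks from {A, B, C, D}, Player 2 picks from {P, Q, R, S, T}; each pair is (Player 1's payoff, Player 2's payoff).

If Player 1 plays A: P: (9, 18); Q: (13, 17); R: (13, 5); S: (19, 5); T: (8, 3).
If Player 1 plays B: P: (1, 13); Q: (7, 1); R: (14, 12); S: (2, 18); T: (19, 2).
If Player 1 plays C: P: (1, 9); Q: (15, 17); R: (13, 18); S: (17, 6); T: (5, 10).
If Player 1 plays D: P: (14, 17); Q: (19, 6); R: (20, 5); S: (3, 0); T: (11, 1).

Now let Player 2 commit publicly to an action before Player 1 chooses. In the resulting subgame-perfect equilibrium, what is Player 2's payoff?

Player 1 best-responds to each possible Player 2 move:
- P → Player 1 plays D (best of 9, 1, 1, 14); Player 2 gets 17.
- Q → Player 1 plays D (best of 13, 7, 15, 19); Player 2 gets 6.
- R → Player 1 plays D (best of 13, 14, 13, 20); Player 2 gets 5.
- S → Player 1 plays A (best of 19, 2, 17, 3); Player 2 gets 5.
- T → Player 1 plays B (best of 8, 19, 5, 11); Player 2 gets 2.
Among 17, 6, 5, 5, 2, the best is 17 at P. Subgame-perfect outcome: (D, P) with payoffs (14, 17).

17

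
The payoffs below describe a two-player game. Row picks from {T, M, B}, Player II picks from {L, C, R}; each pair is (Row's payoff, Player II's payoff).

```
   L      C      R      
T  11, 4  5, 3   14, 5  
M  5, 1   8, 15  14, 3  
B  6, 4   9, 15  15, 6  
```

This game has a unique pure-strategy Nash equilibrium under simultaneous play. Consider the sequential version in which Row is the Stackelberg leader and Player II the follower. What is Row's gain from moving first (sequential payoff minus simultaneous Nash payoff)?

5

Player II best-responds to each possible Row move:
- T → Player II plays R (best of 4, 3, 5); Row gets 14.
- M → Player II plays C (best of 1, 15, 3); Row gets 8.
- B → Player II plays C (best of 4, 15, 6); Row gets 9.
Row's induced payoffs are 14, 8, 9, so Row commits to T. Subgame-perfect outcome: (T, R) with payoffs (14, 5).
Under simultaneous play:
Row's best replies: L→T; C→B; R→B.
Player II's best replies: T→R; M→C; B→C.
Only (B, C) has each player best-responding; Nash payoffs (9, 15).
Row's commitment gain: 14 − 9 = 5.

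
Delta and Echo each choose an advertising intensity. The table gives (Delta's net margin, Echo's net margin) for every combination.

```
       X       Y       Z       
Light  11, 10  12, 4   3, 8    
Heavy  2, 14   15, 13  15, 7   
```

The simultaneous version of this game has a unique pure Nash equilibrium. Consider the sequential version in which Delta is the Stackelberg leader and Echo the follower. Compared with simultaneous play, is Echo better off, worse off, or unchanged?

unchanged

Work backward from Echo's decision.
- Light: Echo compares 10, 4, 8 and picks X; Delta would get 11.
- Heavy: Echo compares 14, 13, 7 and picks X; Delta would get 2.
Among 11, 2, the best is 11 at Light. Subgame-perfect outcome: (Light, X) with payoffs (11, 10).
Under simultaneous play:
Delta's best replies: X→Light; Y→Heavy; Z→Heavy.
Echo's best replies: Light→X; Heavy→X.
Only (Light, X) has each player best-responding; Nash payoffs (11, 10).
Echo earns 10 sequentially versus 10 at the Nash outcome: unchanged.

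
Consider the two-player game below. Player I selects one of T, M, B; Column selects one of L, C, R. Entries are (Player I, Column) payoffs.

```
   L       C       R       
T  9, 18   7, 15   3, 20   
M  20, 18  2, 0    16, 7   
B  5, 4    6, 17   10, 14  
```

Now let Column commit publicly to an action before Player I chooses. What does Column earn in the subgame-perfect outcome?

Player I best-responds to each possible Column move:
- L: BR = M, leader payoff 18.
- C: BR = T, leader payoff 15.
- R: BR = M, leader payoff 7.
Among 18, 15, 7, the best is 18 at L. Subgame-perfect outcome: (M, L) with payoffs (20, 18).

18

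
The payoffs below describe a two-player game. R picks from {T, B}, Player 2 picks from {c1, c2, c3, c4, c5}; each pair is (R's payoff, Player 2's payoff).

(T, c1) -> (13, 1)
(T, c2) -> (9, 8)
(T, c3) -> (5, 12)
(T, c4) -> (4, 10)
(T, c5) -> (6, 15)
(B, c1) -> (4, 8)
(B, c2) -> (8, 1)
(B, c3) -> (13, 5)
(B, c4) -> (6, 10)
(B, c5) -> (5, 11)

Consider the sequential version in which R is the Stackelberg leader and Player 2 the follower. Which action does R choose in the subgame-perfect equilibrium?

Backward induction with R moving first.
- T: Player 2 compares 1, 8, 12, 10, 15 and picks c5; R would get 6.
- B: Player 2 compares 8, 1, 5, 10, 11 and picks c5; R would get 5.
Among 6, 5, the best is 6 at T. Subgame-perfect outcome: (T, c5) with payoffs (6, 15).

T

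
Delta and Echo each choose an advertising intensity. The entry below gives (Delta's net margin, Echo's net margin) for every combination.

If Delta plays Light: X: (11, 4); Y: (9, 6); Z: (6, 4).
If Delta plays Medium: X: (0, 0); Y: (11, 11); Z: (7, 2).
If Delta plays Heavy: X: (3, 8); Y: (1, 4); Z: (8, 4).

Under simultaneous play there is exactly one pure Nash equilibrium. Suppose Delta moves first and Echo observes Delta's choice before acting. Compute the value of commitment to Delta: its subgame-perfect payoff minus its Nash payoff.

Echo best-responds to each possible Delta move:
- Light: Echo compares 4, 6, 4 and picks Y; Delta would get 9.
- Medium: Echo compares 0, 11, 2 and picks Y; Delta would get 11.
- Heavy: Echo compares 8, 4, 4 and picks X; Delta would get 3.
Delta's induced payoffs are 9, 11, 3, so Delta commits to Medium. Subgame-perfect outcome: (Medium, Y) with payoffs (11, 11).
Under simultaneous play:
Delta's best replies: X→Light; Y→Medium; Z→Heavy.
Echo's best replies: Light→Y; Medium→Y; Heavy→X.
Only (Medium, Y) has each player best-responding; Nash payoffs (11, 11).
Delta's commitment gain: 11 − 11 = 0.

0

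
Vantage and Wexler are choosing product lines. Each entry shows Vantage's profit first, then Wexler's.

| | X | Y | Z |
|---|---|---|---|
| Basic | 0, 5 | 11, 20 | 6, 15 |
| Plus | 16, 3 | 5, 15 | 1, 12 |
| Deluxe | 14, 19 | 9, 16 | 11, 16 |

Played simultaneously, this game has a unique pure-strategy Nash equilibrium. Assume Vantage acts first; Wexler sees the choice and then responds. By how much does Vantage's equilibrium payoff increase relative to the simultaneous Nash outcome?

3

Solve by backward induction (Vantage leads).
- Basic: Wexler compares 5, 20, 15 and picks Y; Vantage would get 11.
- Plus: Wexler compares 3, 15, 12 and picks Y; Vantage would get 5.
- Deluxe: Wexler compares 19, 16, 16 and picks X; Vantage would get 14.
Among 11, 5, 14, the best is 14 at Deluxe. Subgame-perfect outcome: (Deluxe, X) with payoffs (14, 19).
For the simultaneous game, intersect best replies.
Vantage's best replies: X→Plus; Y→Basic; Z→Deluxe.
Wexler's best replies: Basic→Y; Plus→Y; Deluxe→X.
The unique mutual best reply is (Basic, Y), giving (11, 20).
Vantage's commitment gain: 14 − 11 = 3.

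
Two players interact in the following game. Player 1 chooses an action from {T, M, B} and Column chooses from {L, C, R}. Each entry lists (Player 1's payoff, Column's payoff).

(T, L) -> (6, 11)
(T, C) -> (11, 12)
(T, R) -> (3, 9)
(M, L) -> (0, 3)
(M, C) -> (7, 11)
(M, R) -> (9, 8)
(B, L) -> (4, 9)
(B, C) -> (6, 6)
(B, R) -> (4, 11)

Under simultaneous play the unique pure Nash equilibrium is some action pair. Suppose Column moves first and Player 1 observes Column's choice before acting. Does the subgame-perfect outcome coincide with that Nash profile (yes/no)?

yes

Work backward from Player 1's decision.
- L: BR = T, leader payoff 11.
- C: BR = T, leader payoff 12.
- R: BR = M, leader payoff 8.
Column's induced payoffs are 11, 12, 8, so Column commits to C. Subgame-perfect outcome: (T, C) with payoffs (11, 12).
For the simultaneous game, intersect best replies.
Player 1's best replies: L→T; C→T; R→M.
Column's best replies: T→C; M→C; B→R.
Only (T, C) has each player best-responding; Nash payoffs (11, 12).
Sequential outcome (T, C) coincides with the Nash profile (T, C).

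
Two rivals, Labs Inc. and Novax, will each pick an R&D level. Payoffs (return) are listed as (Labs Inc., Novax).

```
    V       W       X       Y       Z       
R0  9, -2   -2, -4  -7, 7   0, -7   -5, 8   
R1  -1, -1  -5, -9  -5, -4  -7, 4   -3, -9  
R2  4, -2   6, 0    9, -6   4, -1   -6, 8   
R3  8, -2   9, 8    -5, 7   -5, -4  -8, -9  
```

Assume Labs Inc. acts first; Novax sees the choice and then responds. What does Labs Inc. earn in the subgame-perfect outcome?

9

Solve by backward induction (Labs Inc. leads).
- R0: BR = Z, leader payoff -5.
- R1: BR = Y, leader payoff -7.
- R2: BR = Z, leader payoff -6.
- R3: BR = W, leader payoff 9.
Maximizing over -5, -7, -6, 9, Labs Inc. chooses R3. Subgame-perfect outcome: (R3, W) with payoffs (9, 8).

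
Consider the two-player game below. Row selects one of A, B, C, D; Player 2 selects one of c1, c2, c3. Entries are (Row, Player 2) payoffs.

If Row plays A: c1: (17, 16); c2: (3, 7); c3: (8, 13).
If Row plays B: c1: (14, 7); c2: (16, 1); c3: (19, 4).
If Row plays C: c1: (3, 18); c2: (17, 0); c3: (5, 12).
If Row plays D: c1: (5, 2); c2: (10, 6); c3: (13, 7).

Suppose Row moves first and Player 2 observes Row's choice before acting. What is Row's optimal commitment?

A

Work backward from Player 2's decision.
- A → Player 2 plays c1 (best of 16, 7, 13); Row gets 17.
- B → Player 2 plays c1 (best of 7, 1, 4); Row gets 14.
- C → Player 2 plays c1 (best of 18, 0, 12); Row gets 3.
- D → Player 2 plays c3 (best of 2, 6, 7); Row gets 13.
Among 17, 14, 3, 13, the best is 17 at A. Subgame-perfect outcome: (A, c1) with payoffs (17, 16).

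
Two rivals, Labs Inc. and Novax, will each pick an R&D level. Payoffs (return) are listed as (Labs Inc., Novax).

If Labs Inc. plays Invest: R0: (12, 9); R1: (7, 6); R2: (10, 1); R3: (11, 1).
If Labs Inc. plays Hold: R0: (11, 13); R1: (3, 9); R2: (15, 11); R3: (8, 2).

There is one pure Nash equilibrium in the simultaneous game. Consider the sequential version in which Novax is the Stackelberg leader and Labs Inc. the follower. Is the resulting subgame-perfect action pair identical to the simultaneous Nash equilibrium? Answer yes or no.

no

Solve by backward induction (Novax leads).
- R0: BR = Invest, leader payoff 9.
- R1: BR = Invest, leader payoff 6.
- R2: BR = Hold, leader payoff 11.
- R3: BR = Invest, leader payoff 1.
Maximizing over 9, 6, 11, 1, Novax chooses R2. Subgame-perfect outcome: (Hold, R2) with payoffs (15, 11).
Under simultaneous play:
Labs Inc.'s best replies: R0→Invest; R1→Invest; R2→Hold; R3→Invest.
Novax's best replies: Invest→R0; Hold→R0.
Only (Invest, R0) has each player best-responding; Nash payoffs (12, 9).
Sequential outcome (Hold, R2) differs from the Nash profile (Invest, R0).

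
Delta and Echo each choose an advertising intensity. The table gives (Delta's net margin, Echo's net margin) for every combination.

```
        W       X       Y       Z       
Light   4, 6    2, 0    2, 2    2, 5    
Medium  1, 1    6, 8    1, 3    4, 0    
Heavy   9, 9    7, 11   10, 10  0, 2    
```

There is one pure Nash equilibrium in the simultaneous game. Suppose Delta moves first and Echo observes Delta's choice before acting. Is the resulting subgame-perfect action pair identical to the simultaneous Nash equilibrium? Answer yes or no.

yes

Work backward from Echo's decision.
- Light → Echo plays W (best of 6, 0, 2, 5); Delta gets 4.
- Medium → Echo plays X (best of 1, 8, 3, 0); Delta gets 6.
- Heavy → Echo plays X (best of 9, 11, 10, 2); Delta gets 7.
Delta's induced payoffs are 4, 6, 7, so Delta commits to Heavy. Subgame-perfect outcome: (Heavy, X) with payoffs (7, 11).
Under simultaneous play:
Delta's best replies: W→Heavy; X→Heavy; Y→Heavy; Z→Medium.
Echo's best replies: Light→W; Medium→X; Heavy→X.
Only (Heavy, X) has each player best-responding; Nash payoffs (7, 11).
Sequential outcome (Heavy, X) coincides with the Nash profile (Heavy, X).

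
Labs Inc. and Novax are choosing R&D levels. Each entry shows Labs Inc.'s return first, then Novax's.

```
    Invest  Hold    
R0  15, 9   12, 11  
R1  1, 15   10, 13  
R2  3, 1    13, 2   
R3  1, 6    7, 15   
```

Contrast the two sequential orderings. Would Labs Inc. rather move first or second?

second

If Labs Inc. leads: Novax's best replies are R0→Hold, R1→Invest, R2→Hold, R3→Hold; Labs Inc.'s induced payoffs 12, 1, 13, 7; outcome (R2, Hold), payoffs (13, 2).
If Novax leads: Labs Inc.'s best replies are Invest→R0, Hold→R2; Novax's induced payoffs 9, 2; outcome (R0, Invest), payoffs (15, 9).
Labs Inc. gets 13 moving first and 15 moving second, so Labs Inc. prefers to move second.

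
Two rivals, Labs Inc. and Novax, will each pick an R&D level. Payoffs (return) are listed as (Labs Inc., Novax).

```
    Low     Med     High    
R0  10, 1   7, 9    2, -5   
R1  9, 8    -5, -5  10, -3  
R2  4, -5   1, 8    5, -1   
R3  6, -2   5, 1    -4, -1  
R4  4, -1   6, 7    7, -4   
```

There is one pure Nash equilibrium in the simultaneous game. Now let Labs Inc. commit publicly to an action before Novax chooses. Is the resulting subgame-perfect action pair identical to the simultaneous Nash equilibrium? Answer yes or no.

no

Novax best-responds to each possible Labs Inc. move:
- R0: BR = Med, leader payoff 7.
- R1: BR = Low, leader payoff 9.
- R2: BR = Med, leader payoff 1.
- R3: BR = Med, leader payoff 5.
- R4: BR = Med, leader payoff 6.
Labs Inc.'s induced payoffs are 7, 9, 1, 5, 6, so Labs Inc. commits to R1. Subgame-perfect outcome: (R1, Low) with payoffs (9, 8).
Now find the simultaneous Nash equilibrium.
Labs Inc.'s best replies: Low→R0; Med→R0; High→R1.
Novax's best replies: R0→Med; R1→Low; R2→Med; R3→Med; R4→Med.
The unique mutual best reply is (R0, Med), giving (7, 9).
Sequential outcome (R1, Low) differs from the Nash profile (R0, Med).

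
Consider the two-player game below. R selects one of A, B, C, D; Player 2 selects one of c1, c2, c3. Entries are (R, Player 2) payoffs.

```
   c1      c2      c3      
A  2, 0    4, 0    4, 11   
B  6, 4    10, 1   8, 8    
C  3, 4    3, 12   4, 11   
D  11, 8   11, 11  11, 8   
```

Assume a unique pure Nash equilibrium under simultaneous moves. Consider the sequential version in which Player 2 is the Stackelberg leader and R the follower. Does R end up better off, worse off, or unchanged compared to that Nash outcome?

unchanged

Work backward from R's decision.
- c1 → R plays D (best of 2, 6, 3, 11); Player 2 gets 8.
- c2 → R plays D (best of 4, 10, 3, 11); Player 2 gets 11.
- c3 → R plays D (best of 4, 8, 4, 11); Player 2 gets 8.
Among 8, 11, 8, the best is 11 at c2. Subgame-perfect outcome: (D, c2) with payoffs (11, 11).
For the simultaneous game, intersect best replies.
R's best replies: c1→D; c2→D; c3→D.
Player 2's best replies: A→c3; B→c3; C→c2; D→c2.
The unique mutual best reply is (D, c2), giving (11, 11).
R earns 11 sequentially versus 11 at the Nash outcome: unchanged.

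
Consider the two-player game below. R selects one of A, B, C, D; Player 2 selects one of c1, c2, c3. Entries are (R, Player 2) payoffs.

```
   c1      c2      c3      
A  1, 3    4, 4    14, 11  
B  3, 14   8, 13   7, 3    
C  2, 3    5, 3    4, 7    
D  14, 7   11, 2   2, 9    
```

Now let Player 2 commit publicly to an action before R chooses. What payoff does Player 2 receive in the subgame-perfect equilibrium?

Solve by backward induction (Player 2 leads).
- c1 → R plays D (best of 1, 3, 2, 14); Player 2 gets 7.
- c2 → R plays D (best of 4, 8, 5, 11); Player 2 gets 2.
- c3 → R plays A (best of 14, 7, 4, 2); Player 2 gets 11.
Among 7, 2, 11, the best is 11 at c3. Subgame-perfect outcome: (A, c3) with payoffs (14, 11).

11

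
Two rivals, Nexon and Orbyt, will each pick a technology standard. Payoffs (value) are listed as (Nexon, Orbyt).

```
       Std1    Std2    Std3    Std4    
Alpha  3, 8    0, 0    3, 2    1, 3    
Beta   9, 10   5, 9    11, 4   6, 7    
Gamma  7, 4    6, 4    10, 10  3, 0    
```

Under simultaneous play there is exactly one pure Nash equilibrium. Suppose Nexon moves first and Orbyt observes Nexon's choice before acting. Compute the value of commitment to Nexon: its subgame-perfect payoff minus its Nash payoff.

1

Work backward from Orbyt's decision.
- Alpha: BR = Std1, leader payoff 3.
- Beta: BR = Std1, leader payoff 9.
- Gamma: BR = Std3, leader payoff 10.
Nexon's induced payoffs are 3, 9, 10, so Nexon commits to Gamma. Subgame-perfect outcome: (Gamma, Std3) with payoffs (10, 10).
For the simultaneous game, intersect best replies.
Nexon's best replies: Std1→Beta; Std2→Gamma; Std3→Beta; Std4→Beta.
Orbyt's best replies: Alpha→Std1; Beta→Std1; Gamma→Std3.
The unique mutual best reply is (Beta, Std1), giving (9, 10).
Nexon's commitment gain: 10 − 9 = 1.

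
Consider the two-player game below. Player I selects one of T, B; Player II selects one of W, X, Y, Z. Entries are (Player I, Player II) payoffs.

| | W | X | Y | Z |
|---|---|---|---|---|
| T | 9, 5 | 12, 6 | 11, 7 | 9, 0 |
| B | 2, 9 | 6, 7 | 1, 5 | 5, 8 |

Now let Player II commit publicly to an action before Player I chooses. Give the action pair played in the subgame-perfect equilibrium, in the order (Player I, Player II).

Player I best-responds to each possible Player II move:
- W: Player I compares 9, 2 and picks T; Player II would get 5.
- X: Player I compares 12, 6 and picks T; Player II would get 6.
- Y: Player I compares 11, 1 and picks T; Player II would get 7.
- Z: Player I compares 9, 5 and picks T; Player II would get 0.
Maximizing over 5, 6, 7, 0, Player II chooses Y. Subgame-perfect outcome: (T, Y) with payoffs (11, 7).

(T, Y)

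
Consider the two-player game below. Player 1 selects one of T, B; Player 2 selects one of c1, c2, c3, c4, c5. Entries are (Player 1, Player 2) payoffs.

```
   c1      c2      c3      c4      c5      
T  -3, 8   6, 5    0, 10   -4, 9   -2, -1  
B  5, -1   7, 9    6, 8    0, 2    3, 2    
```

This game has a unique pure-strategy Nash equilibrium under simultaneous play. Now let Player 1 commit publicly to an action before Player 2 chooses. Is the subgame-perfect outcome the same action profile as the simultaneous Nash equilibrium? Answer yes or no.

yes

Work backward from Player 2's decision.
- T: BR = c3, leader payoff 0.
- B: BR = c2, leader payoff 7.
Among 0, 7, the best is 7 at B. Subgame-perfect outcome: (B, c2) with payoffs (7, 9).
Under simultaneous play:
Player 1's best replies: c1→B; c2→B; c3→B; c4→B; c5→B.
Player 2's best replies: T→c3; B→c2.
Only (B, c2) has each player best-responding; Nash payoffs (7, 9).
Sequential outcome (B, c2) coincides with the Nash profile (B, c2).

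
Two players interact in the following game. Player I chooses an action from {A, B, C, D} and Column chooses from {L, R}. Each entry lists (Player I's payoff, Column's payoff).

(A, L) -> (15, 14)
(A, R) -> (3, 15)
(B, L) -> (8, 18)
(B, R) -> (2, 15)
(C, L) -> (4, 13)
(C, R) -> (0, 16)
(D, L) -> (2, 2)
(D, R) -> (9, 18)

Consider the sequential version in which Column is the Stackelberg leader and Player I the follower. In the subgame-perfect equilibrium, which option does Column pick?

Backward induction with Column moving first.
- L: BR = A, leader payoff 14.
- R: BR = D, leader payoff 18.
Column's induced payoffs are 14, 18, so Column commits to R. Subgame-perfect outcome: (D, R) with payoffs (9, 18).

R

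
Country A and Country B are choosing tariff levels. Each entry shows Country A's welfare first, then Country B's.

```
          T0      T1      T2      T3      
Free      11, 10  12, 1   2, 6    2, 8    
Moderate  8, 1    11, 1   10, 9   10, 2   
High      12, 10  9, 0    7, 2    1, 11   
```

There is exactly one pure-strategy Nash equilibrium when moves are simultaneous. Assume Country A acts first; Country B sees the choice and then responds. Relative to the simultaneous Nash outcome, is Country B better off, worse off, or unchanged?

better off

Backward induction with Country A moving first.
- Free: Country B compares 10, 1, 6, 8 and picks T0; Country A would get 11.
- Moderate: Country B compares 1, 1, 9, 2 and picks T2; Country A would get 10.
- High: Country B compares 10, 0, 2, 11 and picks T3; Country A would get 1.
Maximizing over 11, 10, 1, Country A chooses Free. Subgame-perfect outcome: (Free, T0) with payoffs (11, 10).
Now find the simultaneous Nash equilibrium.
Country A's best replies: T0→High; T1→Free; T2→Moderate; T3→Moderate.
Country B's best replies: Free→T0; Moderate→T2; High→T3.
Only (Moderate, T2) has each player best-responding; Nash payoffs (10, 9).
Country B earns 10 sequentially versus 9 at the Nash outcome: better off.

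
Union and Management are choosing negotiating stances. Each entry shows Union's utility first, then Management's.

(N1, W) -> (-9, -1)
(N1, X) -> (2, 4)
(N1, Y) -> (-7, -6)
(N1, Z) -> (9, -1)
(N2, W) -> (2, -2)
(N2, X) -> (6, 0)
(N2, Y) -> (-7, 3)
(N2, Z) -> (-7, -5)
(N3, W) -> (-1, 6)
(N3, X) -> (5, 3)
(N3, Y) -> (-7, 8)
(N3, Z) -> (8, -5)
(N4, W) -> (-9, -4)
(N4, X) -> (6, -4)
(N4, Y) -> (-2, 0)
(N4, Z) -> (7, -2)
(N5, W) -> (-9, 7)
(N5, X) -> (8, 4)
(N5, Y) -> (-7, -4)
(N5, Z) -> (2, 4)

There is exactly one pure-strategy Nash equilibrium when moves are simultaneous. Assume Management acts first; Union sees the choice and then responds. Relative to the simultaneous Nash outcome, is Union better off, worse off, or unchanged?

Union best-responds to each possible Management move:
- W: BR = N2, leader payoff -2.
- X: BR = N5, leader payoff 4.
- Y: BR = N4, leader payoff 0.
- Z: BR = N1, leader payoff -1.
Management's induced payoffs are -2, 4, 0, -1, so Management commits to X. Subgame-perfect outcome: (N5, X) with payoffs (8, 4).
Under simultaneous play:
Union's best replies: W→N2; X→N5; Y→N4; Z→N1.
Management's best replies: N1→X; N2→Y; N3→Y; N4→Y; N5→W.
Only (N4, Y) has each player best-responding; Nash payoffs (-2, 0).
Union earns 8 sequentially versus -2 at the Nash outcome: better off.

better off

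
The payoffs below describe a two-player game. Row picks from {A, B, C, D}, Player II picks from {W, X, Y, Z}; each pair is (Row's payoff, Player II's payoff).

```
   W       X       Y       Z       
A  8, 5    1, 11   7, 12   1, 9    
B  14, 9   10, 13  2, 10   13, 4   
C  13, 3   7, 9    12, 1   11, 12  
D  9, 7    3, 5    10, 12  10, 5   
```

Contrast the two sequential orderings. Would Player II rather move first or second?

If Row leads: Player II's best replies are A→Y, B→X, C→Z, D→Y; Row's induced payoffs 7, 10, 11, 10; outcome (C, Z), payoffs (11, 12).
If Player II leads: Row's best replies are W→B, X→B, Y→C, Z→B; Player II's induced payoffs 9, 13, 1, 4; outcome (B, X), payoffs (10, 13).
Player II gets 13 moving first and 12 moving second, so Player II prefers to move first.

first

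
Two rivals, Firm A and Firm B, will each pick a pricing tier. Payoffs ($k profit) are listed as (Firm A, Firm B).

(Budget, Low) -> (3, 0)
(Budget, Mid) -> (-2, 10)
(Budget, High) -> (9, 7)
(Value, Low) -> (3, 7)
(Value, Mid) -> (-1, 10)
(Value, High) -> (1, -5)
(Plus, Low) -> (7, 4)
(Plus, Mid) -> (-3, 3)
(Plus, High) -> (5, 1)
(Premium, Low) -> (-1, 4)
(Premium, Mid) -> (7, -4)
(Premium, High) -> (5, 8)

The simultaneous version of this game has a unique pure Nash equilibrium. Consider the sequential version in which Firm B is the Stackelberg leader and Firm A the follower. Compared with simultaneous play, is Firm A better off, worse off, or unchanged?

better off

Work backward from Firm A's decision.
- Low: BR = Plus, leader payoff 4.
- Mid: BR = Premium, leader payoff -4.
- High: BR = Budget, leader payoff 7.
Firm B's induced payoffs are 4, -4, 7, so Firm B commits to High. Subgame-perfect outcome: (Budget, High) with payoffs (9, 7).
For the simultaneous game, intersect best replies.
Firm A's best replies: Low→Plus; Mid→Premium; High→Budget.
Firm B's best replies: Budget→Mid; Value→Mid; Plus→Low; Premium→High.
Only (Plus, Low) has each player best-responding; Nash payoffs (7, 4).
Firm A earns 9 sequentially versus 7 at the Nash outcome: better off.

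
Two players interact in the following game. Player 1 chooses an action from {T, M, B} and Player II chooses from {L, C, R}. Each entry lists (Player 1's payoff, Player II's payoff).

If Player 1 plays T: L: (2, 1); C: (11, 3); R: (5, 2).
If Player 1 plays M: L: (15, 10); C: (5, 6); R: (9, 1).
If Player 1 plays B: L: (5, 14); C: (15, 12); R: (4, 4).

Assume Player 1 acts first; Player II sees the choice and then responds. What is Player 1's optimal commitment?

Player II best-responds to each possible Player 1 move:
- T: Player II compares 1, 3, 2 and picks C; Player 1 would get 11.
- M: Player II compares 10, 6, 1 and picks L; Player 1 would get 15.
- B: Player II compares 14, 12, 4 and picks L; Player 1 would get 5.
Among 11, 15, 5, the best is 15 at M. Subgame-perfect outcome: (M, L) with payoffs (15, 10).

M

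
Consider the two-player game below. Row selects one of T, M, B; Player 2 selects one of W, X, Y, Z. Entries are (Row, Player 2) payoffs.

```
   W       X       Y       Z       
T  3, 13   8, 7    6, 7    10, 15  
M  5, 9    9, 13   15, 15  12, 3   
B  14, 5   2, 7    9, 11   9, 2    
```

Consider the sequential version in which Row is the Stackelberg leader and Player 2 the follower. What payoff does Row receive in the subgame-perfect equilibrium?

15

Solve by backward induction (Row leads).
- T: Player 2 compares 13, 7, 7, 15 and picks Z; Row would get 10.
- M: Player 2 compares 9, 13, 15, 3 and picks Y; Row would get 15.
- B: Player 2 compares 5, 7, 11, 2 and picks Y; Row would get 9.
Row's induced payoffs are 10, 15, 9, so Row commits to M. Subgame-perfect outcome: (M, Y) with payoffs (15, 15).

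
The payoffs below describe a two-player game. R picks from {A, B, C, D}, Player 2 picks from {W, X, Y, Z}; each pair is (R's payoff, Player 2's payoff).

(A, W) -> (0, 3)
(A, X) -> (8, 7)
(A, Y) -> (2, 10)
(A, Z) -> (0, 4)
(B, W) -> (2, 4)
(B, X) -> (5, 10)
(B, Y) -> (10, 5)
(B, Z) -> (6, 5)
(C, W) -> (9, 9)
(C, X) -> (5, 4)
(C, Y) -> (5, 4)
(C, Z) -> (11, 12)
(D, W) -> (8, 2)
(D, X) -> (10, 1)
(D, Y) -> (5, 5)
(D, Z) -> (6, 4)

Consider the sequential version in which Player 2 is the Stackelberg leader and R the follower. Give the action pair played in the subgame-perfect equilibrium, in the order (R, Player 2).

Work backward from R's decision.
- W: R compares 0, 2, 9, 8 and picks C; Player 2 would get 9.
- X: R compares 8, 5, 5, 10 and picks D; Player 2 would get 1.
- Y: R compares 2, 10, 5, 5 and picks B; Player 2 would get 5.
- Z: R compares 0, 6, 11, 6 and picks C; Player 2 would get 12.
Among 9, 1, 5, 12, the best is 12 at Z. Subgame-perfect outcome: (C, Z) with payoffs (11, 12).

(C, Z)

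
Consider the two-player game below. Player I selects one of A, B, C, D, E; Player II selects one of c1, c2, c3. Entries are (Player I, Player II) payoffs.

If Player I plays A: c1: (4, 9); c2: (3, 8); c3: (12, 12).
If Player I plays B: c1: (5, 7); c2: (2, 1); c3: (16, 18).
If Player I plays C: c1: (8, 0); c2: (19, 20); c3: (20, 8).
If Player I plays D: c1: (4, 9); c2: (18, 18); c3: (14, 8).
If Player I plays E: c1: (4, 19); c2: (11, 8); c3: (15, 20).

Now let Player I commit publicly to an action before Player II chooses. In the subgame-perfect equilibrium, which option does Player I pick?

Backward induction with Player I moving first.
- A → Player II plays c3 (best of 9, 8, 12); Player I gets 12.
- B → Player II plays c3 (best of 7, 1, 18); Player I gets 16.
- C → Player II plays c2 (best of 0, 20, 8); Player I gets 19.
- D → Player II plays c2 (best of 9, 18, 8); Player I gets 18.
- E → Player II plays c3 (best of 19, 8, 20); Player I gets 15.
Maximizing over 12, 16, 19, 18, 15, Player I chooses C. Subgame-perfect outcome: (C, c2) with payoffs (19, 20).

C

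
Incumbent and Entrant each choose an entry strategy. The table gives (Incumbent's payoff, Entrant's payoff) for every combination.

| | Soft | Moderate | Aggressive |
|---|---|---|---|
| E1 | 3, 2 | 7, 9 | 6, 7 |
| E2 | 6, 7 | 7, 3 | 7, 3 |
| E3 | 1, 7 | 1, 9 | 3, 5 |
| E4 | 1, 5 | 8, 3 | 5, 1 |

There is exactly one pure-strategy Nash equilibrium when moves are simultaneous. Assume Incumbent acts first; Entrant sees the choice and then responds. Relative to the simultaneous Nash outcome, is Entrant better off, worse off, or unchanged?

better off

Backward induction with Incumbent moving first.
- E1 → Entrant plays Moderate (best of 2, 9, 7); Incumbent gets 7.
- E2 → Entrant plays Soft (best of 7, 3, 3); Incumbent gets 6.
- E3 → Entrant plays Moderate (best of 7, 9, 5); Incumbent gets 1.
- E4 → Entrant plays Soft (best of 5, 3, 1); Incumbent gets 1.
Incumbent's induced payoffs are 7, 6, 1, 1, so Incumbent commits to E1. Subgame-perfect outcome: (E1, Moderate) with payoffs (7, 9).
Now find the simultaneous Nash equilibrium.
Incumbent's best replies: Soft→E2; Moderate→E4; Aggressive→E2.
Entrant's best replies: E1→Moderate; E2→Soft; E3→Moderate; E4→Soft.
The unique mutual best reply is (E2, Soft), giving (6, 7).
Entrant earns 9 sequentially versus 7 at the Nash outcome: better off.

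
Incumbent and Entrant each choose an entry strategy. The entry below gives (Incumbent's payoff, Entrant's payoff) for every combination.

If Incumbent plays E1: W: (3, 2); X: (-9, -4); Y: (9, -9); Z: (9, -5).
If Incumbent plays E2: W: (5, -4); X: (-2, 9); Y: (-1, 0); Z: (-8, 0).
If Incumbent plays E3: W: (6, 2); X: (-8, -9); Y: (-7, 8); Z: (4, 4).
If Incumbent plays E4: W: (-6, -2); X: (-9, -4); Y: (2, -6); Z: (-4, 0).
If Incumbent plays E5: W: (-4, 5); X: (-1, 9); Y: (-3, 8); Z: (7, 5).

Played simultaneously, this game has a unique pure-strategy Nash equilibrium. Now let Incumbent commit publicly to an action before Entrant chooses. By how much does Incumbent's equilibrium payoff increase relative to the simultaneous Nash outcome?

Entrant best-responds to each possible Incumbent move:
- E1: BR = W, leader payoff 3.
- E2: BR = X, leader payoff -2.
- E3: BR = Y, leader payoff -7.
- E4: BR = Z, leader payoff -4.
- E5: BR = X, leader payoff -1.
Maximizing over 3, -2, -7, -4, -1, Incumbent chooses E1. Subgame-perfect outcome: (E1, W) with payoffs (3, 2).
For the simultaneous game, intersect best replies.
Incumbent's best replies: W→E3; X→E5; Y→E1; Z→E1.
Entrant's best replies: E1→W; E2→X; E3→Y; E4→Z; E5→X.
Only (E5, X) has each player best-responding; Nash payoffs (-1, 9).
Incumbent's commitment gain: 3 − -1 = 4.

4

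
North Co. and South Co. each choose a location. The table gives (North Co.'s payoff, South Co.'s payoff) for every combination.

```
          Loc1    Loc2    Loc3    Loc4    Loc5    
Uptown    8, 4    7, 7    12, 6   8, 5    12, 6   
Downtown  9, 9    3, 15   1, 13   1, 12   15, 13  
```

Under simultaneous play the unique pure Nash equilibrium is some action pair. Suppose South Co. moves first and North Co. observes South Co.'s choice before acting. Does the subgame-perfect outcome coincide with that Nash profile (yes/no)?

Backward induction with South Co. moving first.
- Loc1 → North Co. plays Downtown (best of 8, 9); South Co. gets 9.
- Loc2 → North Co. plays Uptown (best of 7, 3); South Co. gets 7.
- Loc3 → North Co. plays Uptown (best of 12, 1); South Co. gets 6.
- Loc4 → North Co. plays Uptown (best of 8, 1); South Co. gets 5.
- Loc5 → North Co. plays Downtown (best of 12, 15); South Co. gets 13.
Among 9, 7, 6, 5, 13, the best is 13 at Loc5. Subgame-perfect outcome: (Downtown, Loc5) with payoffs (15, 13).
For the simultaneous game, intersect best replies.
North Co.'s best replies: Loc1→Downtown; Loc2→Uptown; Loc3→Uptown; Loc4→Uptown; Loc5→Downtown.
South Co.'s best replies: Uptown→Loc2; Downtown→Loc2.
The unique mutual best reply is (Uptown, Loc2), giving (7, 7).
Sequential outcome (Downtown, Loc5) differs from the Nash profile (Uptown, Loc2).

no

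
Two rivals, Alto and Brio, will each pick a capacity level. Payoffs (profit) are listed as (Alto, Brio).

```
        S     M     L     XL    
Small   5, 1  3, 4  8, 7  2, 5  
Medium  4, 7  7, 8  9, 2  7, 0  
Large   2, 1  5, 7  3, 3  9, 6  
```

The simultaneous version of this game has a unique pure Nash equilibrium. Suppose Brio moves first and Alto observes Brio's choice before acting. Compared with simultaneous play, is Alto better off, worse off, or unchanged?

Alto best-responds to each possible Brio move:
- S: Alto compares 5, 4, 2 and picks Small; Brio would get 1.
- M: Alto compares 3, 7, 5 and picks Medium; Brio would get 8.
- L: Alto compares 8, 9, 3 and picks Medium; Brio would get 2.
- XL: Alto compares 2, 7, 9 and picks Large; Brio would get 6.
Brio's induced payoffs are 1, 8, 2, 6, so Brio commits to M. Subgame-perfect outcome: (Medium, M) with payoffs (7, 8).
Under simultaneous play:
Alto's best replies: S→Small; M→Medium; L→Medium; XL→Large.
Brio's best replies: Small→L; Medium→M; Large→M.
The unique mutual best reply is (Medium, M), giving (7, 8).
Alto earns 7 sequentially versus 7 at the Nash outcome: unchanged.

unchanged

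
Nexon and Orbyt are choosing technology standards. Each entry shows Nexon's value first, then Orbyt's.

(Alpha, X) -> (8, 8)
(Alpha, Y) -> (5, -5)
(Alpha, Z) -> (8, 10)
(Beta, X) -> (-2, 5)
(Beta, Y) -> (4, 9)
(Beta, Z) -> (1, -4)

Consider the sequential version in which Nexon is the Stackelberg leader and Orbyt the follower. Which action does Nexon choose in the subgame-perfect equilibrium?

Alpha

Solve by backward induction (Nexon leads).
- Alpha: BR = Z, leader payoff 8.
- Beta: BR = Y, leader payoff 4.
Nexon's induced payoffs are 8, 4, so Nexon commits to Alpha. Subgame-perfect outcome: (Alpha, Z) with payoffs (8, 10).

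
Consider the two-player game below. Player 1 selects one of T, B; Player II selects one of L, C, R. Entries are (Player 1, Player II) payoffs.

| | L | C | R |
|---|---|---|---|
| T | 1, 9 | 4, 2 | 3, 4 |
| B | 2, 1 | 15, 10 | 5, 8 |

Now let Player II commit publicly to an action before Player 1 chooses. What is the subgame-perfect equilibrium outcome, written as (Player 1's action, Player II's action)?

Solve by backward induction (Player II leads).
- L → Player 1 plays B (best of 1, 2); Player II gets 1.
- C → Player 1 plays B (best of 4, 15); Player II gets 10.
- R → Player 1 plays B (best of 3, 5); Player II gets 8.
Player II's induced payoffs are 1, 10, 8, so Player II commits to C. Subgame-perfect outcome: (B, C) with payoffs (15, 10).

(B, C)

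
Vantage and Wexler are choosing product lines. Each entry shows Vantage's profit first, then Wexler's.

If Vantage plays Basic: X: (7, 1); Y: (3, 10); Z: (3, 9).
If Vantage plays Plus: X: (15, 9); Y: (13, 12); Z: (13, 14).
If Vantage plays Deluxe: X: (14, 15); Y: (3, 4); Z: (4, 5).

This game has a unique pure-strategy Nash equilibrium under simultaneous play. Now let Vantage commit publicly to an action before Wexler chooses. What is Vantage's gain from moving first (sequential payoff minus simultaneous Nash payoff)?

Wexler best-responds to each possible Vantage move:
- Basic: Wexler compares 1, 10, 9 and picks Y; Vantage would get 3.
- Plus: Wexler compares 9, 12, 14 and picks Z; Vantage would get 13.
- Deluxe: Wexler compares 15, 4, 5 and picks X; Vantage would get 14.
Among 3, 13, 14, the best is 14 at Deluxe. Subgame-perfect outcome: (Deluxe, X) with payoffs (14, 15).
Now find the simultaneous Nash equilibrium.
Vantage's best replies: X→Plus; Y→Plus; Z→Plus.
Wexler's best replies: Basic→Y; Plus→Z; Deluxe→X.
The unique mutual best reply is (Plus, Z), giving (13, 14).
Vantage's commitment gain: 14 − 13 = 1.

1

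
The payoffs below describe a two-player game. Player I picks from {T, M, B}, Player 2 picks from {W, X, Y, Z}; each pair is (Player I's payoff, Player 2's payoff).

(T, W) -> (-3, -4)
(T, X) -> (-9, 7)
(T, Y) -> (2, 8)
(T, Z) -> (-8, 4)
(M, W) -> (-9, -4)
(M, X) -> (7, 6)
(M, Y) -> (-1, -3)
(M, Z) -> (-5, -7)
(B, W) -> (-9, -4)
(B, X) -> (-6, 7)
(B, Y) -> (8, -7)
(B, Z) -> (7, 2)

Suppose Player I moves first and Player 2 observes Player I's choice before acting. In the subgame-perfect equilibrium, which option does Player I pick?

Solve by backward induction (Player I leads).
- T: Player 2 compares -4, 7, 8, 4 and picks Y; Player I would get 2.
- M: Player 2 compares -4, 6, -3, -7 and picks X; Player I would get 7.
- B: Player 2 compares -4, 7, -7, 2 and picks X; Player I would get -6.
Maximizing over 2, 7, -6, Player I chooses M. Subgame-perfect outcome: (M, X) with payoffs (7, 6).

M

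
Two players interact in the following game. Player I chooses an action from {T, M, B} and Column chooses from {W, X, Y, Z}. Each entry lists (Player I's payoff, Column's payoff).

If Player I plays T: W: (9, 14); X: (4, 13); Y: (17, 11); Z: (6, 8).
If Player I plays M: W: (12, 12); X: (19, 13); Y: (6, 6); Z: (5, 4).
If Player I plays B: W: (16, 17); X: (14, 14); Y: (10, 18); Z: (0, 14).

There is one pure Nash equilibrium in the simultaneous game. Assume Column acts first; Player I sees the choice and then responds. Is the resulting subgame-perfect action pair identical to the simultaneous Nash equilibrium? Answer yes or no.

no

Work backward from Player I's decision.
- W: Player I compares 9, 12, 16 and picks B; Column would get 17.
- X: Player I compares 4, 19, 14 and picks M; Column would get 13.
- Y: Player I compares 17, 6, 10 and picks T; Column would get 11.
- Z: Player I compares 6, 5, 0 and picks T; Column would get 8.
Among 17, 13, 11, 8, the best is 17 at W. Subgame-perfect outcome: (B, W) with payoffs (16, 17).
Under simultaneous play:
Player I's best replies: W→B; X→M; Y→T; Z→T.
Column's best replies: T→W; M→X; B→Y.
Only (M, X) has each player best-responding; Nash payoffs (19, 13).
Sequential outcome (B, W) differs from the Nash profile (M, X).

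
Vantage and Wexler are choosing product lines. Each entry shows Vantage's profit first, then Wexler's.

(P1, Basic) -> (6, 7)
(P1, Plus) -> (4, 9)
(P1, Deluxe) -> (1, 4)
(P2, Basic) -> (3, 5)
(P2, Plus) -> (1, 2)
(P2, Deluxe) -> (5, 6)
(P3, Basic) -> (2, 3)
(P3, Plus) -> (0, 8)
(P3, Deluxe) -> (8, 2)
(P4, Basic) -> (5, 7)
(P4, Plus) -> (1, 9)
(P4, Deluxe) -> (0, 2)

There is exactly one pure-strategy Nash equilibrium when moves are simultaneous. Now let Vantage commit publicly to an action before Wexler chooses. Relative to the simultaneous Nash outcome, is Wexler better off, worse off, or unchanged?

worse off

Wexler best-responds to each possible Vantage move:
- P1: Wexler compares 7, 9, 4 and picks Plus; Vantage would get 4.
- P2: Wexler compares 5, 2, 6 and picks Deluxe; Vantage would get 5.
- P3: Wexler compares 3, 8, 2 and picks Plus; Vantage would get 0.
- P4: Wexler compares 7, 9, 2 and picks Plus; Vantage would get 1.
Among 4, 5, 0, 1, the best is 5 at P2. Subgame-perfect outcome: (P2, Deluxe) with payoffs (5, 6).
Now find the simultaneous Nash equilibrium.
Vantage's best replies: Basic→P1; Plus→P1; Deluxe→P3.
Wexler's best replies: P1→Plus; P2→Deluxe; P3→Plus; P4→Plus.
Only (P1, Plus) has each player best-responding; Nash payoffs (4, 9).
Wexler earns 6 sequentially versus 9 at the Nash outcome: worse off.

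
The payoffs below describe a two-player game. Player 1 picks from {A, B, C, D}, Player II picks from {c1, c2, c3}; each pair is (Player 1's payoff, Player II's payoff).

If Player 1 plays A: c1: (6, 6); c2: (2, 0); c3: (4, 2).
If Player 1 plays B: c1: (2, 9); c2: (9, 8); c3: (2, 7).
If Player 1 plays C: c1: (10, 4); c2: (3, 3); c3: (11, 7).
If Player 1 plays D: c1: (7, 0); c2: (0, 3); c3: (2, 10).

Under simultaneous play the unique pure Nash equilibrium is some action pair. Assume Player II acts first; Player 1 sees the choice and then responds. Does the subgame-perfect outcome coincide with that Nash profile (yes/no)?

no

Solve by backward induction (Player II leads).
- c1 → Player 1 plays C (best of 6, 2, 10, 7); Player II gets 4.
- c2 → Player 1 plays B (best of 2, 9, 3, 0); Player II gets 8.
- c3 → Player 1 plays C (best of 4, 2, 11, 2); Player II gets 7.
Player II's induced payoffs are 4, 8, 7, so Player II commits to c2. Subgame-perfect outcome: (B, c2) with payoffs (9, 8).
Under simultaneous play:
Player 1's best replies: c1→C; c2→B; c3→C.
Player II's best replies: A→c1; B→c1; C→c3; D→c3.
Only (C, c3) has each player best-responding; Nash payoffs (11, 7).
Sequential outcome (B, c2) differs from the Nash profile (C, c3).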